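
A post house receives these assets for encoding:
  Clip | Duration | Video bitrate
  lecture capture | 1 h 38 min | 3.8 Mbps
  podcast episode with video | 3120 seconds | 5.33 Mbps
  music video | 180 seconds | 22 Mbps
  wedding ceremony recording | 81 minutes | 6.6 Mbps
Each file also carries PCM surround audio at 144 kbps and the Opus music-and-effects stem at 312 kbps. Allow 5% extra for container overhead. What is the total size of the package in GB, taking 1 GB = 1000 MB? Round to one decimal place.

Audio total: 144 + 312 = 456 kbps = 0.456 Mbps.
lecture capture: 4.256 Mbps × 5880 s × 1.05 = 26276.5 Mb
podcast episode with video: 5.786 Mbps × 3120 s × 1.05 = 18954.9 Mb
music video: 22.456 Mbps × 180 s × 1.05 = 4244.2 Mb
wedding ceremony recording: 7.056 Mbps × 4860 s × 1.05 = 36006.8 Mb
Total: 85482.4 Mb = 10685.3 MB.
= 10.69 GB.

10.7 GB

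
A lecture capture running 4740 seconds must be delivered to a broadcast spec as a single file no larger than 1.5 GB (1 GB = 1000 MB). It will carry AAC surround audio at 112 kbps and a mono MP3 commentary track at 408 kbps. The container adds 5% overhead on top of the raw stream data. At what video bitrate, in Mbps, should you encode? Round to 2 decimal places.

Budget: 1.5 GB = 12000.0 Mb.
Stream payload after overhead: 12000.0 / 1.05 = 11428.6 Mb.
Total bitrate budget: 11428.6 Mb / 4740 s = 2.411 Mbps.
Audio total: 112 + 408 = 520 kbps = 0.520 Mbps.
Video: 2.411 − 0.520 = 1.891 Mbps.

1.89 Mbps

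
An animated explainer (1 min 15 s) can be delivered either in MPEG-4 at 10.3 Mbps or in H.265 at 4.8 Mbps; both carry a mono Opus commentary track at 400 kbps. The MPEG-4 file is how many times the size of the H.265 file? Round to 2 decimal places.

2.06

1 min 15 s = 75 s
Audio: 400 kbps = 0.400 Mbps.
MPEG-4: 10.700 Mbps × 75 s = 802.5 Mb = 100.312 MB.
H.265: 5.200 Mbps × 75 s = 390.0 Mb = 48.750 MB.
Ratio: 100.312 / 48.750 = 2.058.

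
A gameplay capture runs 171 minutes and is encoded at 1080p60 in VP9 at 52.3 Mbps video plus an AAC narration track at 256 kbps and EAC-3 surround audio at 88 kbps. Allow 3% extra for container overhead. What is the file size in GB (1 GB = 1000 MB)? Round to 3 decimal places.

171 min = 10260 s
Audio total: 256 + 88 = 344 kbps = 0.344 Mbps.
Total bitrate: 52.3 + 0.344 = 52.644 Mbps.
Stream data: 52.644 Mbps × 10260 s = 540127.4 Mb.
With 3% container overhead: ×1.03.
556,331 Mb ÷ 8 = 69,541 MB → 69.54 GB.

69.541 GB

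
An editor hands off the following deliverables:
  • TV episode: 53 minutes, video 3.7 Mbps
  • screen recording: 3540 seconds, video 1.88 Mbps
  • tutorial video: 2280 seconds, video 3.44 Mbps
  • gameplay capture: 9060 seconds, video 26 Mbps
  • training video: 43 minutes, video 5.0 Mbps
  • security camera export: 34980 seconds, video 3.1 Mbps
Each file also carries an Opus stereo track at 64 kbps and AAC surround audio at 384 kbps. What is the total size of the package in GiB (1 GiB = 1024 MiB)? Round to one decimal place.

Audio total: 64 + 384 = 448 kbps = 0.448 Mbps.
TV episode: 4.148 Mbps × 3180 s = 13190.6 Mb
screen recording: 2.328 Mbps × 3540 s = 8241.1 Mb
tutorial video: 3.888 Mbps × 2280 s = 8864.6 Mb
gameplay capture: 26.448 Mbps × 9060 s = 239618.9 Mb
training video: 5.448 Mbps × 2580 s = 14055.8 Mb
security camera export: 3.548 Mbps × 34980 s = 124109.0 Mb
Total: 408080.2 Mb = 51010.0 MB.
= 47.51 GiB.

47.5 GiB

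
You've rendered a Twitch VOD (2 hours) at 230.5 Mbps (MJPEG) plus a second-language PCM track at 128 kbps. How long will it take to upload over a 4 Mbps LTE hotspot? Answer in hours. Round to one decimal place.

2 h = 7200 s
Audio: 128 kbps = 0.128 Mbps.
Total bitrate: 230.628 Mbps.
File: 230.628 Mbps × 7200 s = 1660521.6 Mb.
At 4 Mbps: 1660521.6 / 4 = 415130.4 s ≈ 115 hours.

115.3 hours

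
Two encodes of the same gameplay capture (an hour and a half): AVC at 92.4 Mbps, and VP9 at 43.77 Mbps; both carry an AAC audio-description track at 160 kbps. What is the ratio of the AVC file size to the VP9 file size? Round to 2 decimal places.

1.5 h = 5400 s
Audio: 160 kbps = 0.160 Mbps.
AVC: 92.560 Mbps × 5400 s = 499824.0 Mb = 58.187 GiB.
VP9: 43.930 Mbps × 5400 s = 237222.0 Mb = 27.616 GiB.
Ratio: 58.187 / 27.616 = 2.107.

2.11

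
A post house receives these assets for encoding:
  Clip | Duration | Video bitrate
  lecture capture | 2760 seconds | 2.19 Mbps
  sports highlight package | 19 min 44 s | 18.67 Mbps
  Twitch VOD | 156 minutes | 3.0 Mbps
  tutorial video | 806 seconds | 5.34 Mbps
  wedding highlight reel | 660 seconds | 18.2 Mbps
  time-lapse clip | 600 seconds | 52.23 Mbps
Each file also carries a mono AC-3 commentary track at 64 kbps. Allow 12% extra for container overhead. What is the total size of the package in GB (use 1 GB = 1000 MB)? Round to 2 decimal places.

Audio: 64 kbps = 0.064 Mbps.
lecture capture: 2.254 Mbps × 2760 s × 1.12 = 6967.6 Mb
sports highlight package: 18.734 Mbps × 1184 s × 1.12 = 24842.8 Mb
Twitch VOD: 3.064 Mbps × 9360 s × 1.12 = 32120.5 Mb
tutorial video: 5.404 Mbps × 806 s × 1.12 = 4878.3 Mb
wedding highlight reel: 18.264 Mbps × 660 s × 1.12 = 13500.7 Mb
time-lapse clip: 52.294 Mbps × 600 s × 1.12 = 35141.6 Mb
Total: 117451.5 Mb = 14681.4 MB.
= 14.68 GB.

14.68 GB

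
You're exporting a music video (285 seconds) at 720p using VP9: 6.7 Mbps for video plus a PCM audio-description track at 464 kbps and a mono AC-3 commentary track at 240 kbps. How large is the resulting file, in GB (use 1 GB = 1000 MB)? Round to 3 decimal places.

Audio total: 464 + 240 = 704 kbps = 0.704 Mbps.
Total bitrate: 6.7 + 0.704 = 7.404 Mbps.
Stream data: 7.404 Mbps × 285 s = 2110.1 Mb.
2,110 Mb ÷ 8 = 263.8 MB → 0.2638 GB.

0.264 GB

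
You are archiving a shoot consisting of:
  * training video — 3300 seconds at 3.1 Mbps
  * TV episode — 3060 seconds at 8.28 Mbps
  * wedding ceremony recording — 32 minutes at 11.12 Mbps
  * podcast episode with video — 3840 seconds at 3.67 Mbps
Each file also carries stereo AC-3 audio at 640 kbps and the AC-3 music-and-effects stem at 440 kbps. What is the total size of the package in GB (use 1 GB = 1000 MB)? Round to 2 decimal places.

Audio total: 640 + 440 = 1080 kbps = 1.080 Mbps.
training video: 4.180 Mbps × 3300 s = 13794.0 Mb
TV episode: 9.360 Mbps × 3060 s = 28641.6 Mb
wedding ceremony recording: 12.200 Mbps × 1920 s = 23424.0 Mb
podcast episode with video: 4.750 Mbps × 3840 s = 18240.0 Mb
Total: 84099.6 Mb = 10512.5 MB.
= 10.51 GB.

10.51 GB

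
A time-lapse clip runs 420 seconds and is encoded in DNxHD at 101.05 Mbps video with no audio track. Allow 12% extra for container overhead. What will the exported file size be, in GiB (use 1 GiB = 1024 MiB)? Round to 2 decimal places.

5.53 GiB

Total bitrate: 101.05 Mbps.
Stream data: 101.050 Mbps × 420 s = 42441.0 Mb.
With 12% container overhead: ×1.12.
47,534 Mb = 5,941,740,000 bytes ÷ 1,073,741,824 = 5.534 GiB.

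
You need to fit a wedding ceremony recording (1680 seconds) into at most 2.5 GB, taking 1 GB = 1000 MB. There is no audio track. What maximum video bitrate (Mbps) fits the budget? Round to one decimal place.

Budget: 2.5 GB = 20000.0 Mb.
Total bitrate budget: 20000.0 Mb / 1680 s = 11.905 Mbps.

11.9 Mbps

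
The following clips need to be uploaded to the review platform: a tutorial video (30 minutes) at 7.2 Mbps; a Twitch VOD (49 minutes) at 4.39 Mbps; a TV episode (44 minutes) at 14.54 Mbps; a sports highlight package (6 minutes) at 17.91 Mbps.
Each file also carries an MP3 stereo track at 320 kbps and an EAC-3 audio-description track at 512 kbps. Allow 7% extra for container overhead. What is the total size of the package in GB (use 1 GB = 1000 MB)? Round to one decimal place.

10.3 GB

Audio total: 320 + 512 = 832 kbps = 0.832 Mbps.
tutorial video: 8.032 Mbps × 1800 s × 1.07 = 15469.6 Mb
Twitch VOD: 5.222 Mbps × 2940 s × 1.07 = 16427.4 Mb
TV episode: 15.372 Mbps × 2640 s × 1.07 = 43422.8 Mb
sports highlight package: 18.742 Mbps × 360 s × 1.07 = 7219.4 Mb
Total: 82539.2 Mb = 10317.4 MB.
= 10.32 GB.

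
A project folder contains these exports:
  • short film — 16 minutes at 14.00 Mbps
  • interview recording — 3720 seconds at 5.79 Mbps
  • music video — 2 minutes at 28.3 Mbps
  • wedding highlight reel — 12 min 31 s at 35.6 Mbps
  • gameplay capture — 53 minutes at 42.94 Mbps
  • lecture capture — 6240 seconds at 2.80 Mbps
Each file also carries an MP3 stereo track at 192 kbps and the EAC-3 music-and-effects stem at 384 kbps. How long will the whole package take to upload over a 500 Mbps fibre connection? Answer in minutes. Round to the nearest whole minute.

8 minutes

Audio total: 192 + 384 = 576 kbps = 0.576 Mbps.
short film: 14.576 Mbps × 960 s = 13993.0 Mb
interview recording: 6.366 Mbps × 3720 s = 23681.5 Mb
music video: 28.876 Mbps × 120 s = 3465.1 Mb
wedding highlight reel: 36.176 Mbps × 751 s = 27168.2 Mb
gameplay capture: 43.516 Mbps × 3180 s = 138380.9 Mb
lecture capture: 3.376 Mbps × 6240 s = 21066.2 Mb
Total: 227754.9 Mb = 28469.4 MB.
At 500 Mbps: 227754.9 / 500 = 456 s ≈ 7.59 minutes.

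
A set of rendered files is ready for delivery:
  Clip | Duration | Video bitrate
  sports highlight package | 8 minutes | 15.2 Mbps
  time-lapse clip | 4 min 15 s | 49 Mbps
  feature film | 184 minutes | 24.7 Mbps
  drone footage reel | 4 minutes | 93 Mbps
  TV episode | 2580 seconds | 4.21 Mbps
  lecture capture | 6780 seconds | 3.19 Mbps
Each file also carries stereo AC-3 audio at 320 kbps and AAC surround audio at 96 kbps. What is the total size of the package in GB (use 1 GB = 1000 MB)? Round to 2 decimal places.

Audio total: 320 + 96 = 416 kbps = 0.416 Mbps.
sports highlight package: 15.616 Mbps × 480 s = 7495.7 Mb
time-lapse clip: 49.416 Mbps × 255 s = 12601.1 Mb
feature film: 25.116 Mbps × 11040 s = 277280.6 Mb
drone footage reel: 93.416 Mbps × 240 s = 22419.8 Mb
TV episode: 4.626 Mbps × 2580 s = 11935.1 Mb
lecture capture: 3.606 Mbps × 6780 s = 24448.7 Mb
Total: 356181.0 Mb = 44522.6 MB.
= 44.52 GB.

44.52 GB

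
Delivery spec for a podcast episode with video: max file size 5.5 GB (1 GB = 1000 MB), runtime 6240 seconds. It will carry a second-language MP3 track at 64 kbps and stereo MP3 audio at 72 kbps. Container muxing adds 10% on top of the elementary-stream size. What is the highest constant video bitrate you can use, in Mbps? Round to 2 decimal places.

6.27 Mbps

Budget: 5.5 GB = 44000.0 Mb.
Stream payload after overhead: 44000.0 / 1.10 = 40000.0 Mb.
Total bitrate budget: 40000.0 Mb / 6240 s = 6.410 Mbps.
Audio total: 64 + 72 = 136 kbps = 0.136 Mbps.
Video: 6.410 − 0.136 = 6.274 Mbps.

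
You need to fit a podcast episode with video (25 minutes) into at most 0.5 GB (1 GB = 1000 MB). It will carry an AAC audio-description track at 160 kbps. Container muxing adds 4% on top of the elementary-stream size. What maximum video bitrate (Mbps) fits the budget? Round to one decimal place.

Budget: 0.5 GB = 4000.0 Mb.
Stream payload after overhead: 4000.0 / 1.04 = 3846.2 Mb.
25 min = 1500 s
Total bitrate budget: 3846.2 Mb / 1500 s = 2.564 Mbps.
Audio: 160 kbps = 0.160 Mbps.
Video: 2.564 − 0.160 = 2.404 Mbps.

2.4 Mbps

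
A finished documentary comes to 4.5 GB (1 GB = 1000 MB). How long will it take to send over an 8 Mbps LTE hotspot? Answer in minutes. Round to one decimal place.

75.0 minutes

File: 4.5 GB = 36000.0 Mb.
At 8 Mbps: 36000.0 / 8 = 4500.0 s ≈ 75 minutes.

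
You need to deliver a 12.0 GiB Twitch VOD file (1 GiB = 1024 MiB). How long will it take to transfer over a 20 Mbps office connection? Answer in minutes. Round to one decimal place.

85.9 minutes

File: 12.0 GiB = 103079.2 Mb.
At 20 Mbps: 103079.2 / 20 = 5154.0 s ≈ 85.9 minutes.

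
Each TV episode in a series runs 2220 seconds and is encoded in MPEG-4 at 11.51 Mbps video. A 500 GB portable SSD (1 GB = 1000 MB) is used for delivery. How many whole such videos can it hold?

156

Per item: 11.510 Mbps × 2220 s = 25,552 Mb = 3,194 MB.
Capacity: 500 GB = 4,000,000 Mb; 156.54 items → 156 complete.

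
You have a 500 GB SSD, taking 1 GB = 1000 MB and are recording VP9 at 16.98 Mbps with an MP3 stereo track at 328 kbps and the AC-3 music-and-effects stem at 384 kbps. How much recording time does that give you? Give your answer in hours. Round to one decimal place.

Audio total: 328 + 384 = 712 kbps = 0.712 Mbps.
Total bitrate: 16.98 + 0.712 = 17.692 Mbps.
Capacity: 500 GB = 4,000,000 Mb.
Recording time: 4,000,000 / 17.692 = 226,091 s ≈ 62.8 hours.

62.8 hours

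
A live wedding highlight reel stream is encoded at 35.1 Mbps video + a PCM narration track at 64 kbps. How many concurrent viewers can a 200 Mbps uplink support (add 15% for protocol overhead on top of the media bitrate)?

Audio: 64 kbps = 0.064 Mbps.
Per-viewer media rate: 35.164 Mbps.
On the wire with 15% overhead: 40.439 Mbps.
200 Mbps = 200.0 Mbps; 200.0 / 40.439 = 4.95 → 4 viewers.

4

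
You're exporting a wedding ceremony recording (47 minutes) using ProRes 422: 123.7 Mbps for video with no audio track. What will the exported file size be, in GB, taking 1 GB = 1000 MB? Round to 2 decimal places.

47 min = 2820 s
Total bitrate: 123.7 Mbps.
Stream data: 123.700 Mbps × 2820 s = 348834.0 Mb.
348,834 Mb ÷ 8 = 43,604 MB → 43.60 GB.

43.60 GB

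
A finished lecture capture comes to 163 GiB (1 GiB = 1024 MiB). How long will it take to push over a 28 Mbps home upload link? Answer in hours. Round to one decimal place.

File: 163 GiB = 1400159.3 Mb.
At 28 Mbps: 1400159.3 / 28 = 50005.7 s ≈ 13.9 hours.

13.9 hours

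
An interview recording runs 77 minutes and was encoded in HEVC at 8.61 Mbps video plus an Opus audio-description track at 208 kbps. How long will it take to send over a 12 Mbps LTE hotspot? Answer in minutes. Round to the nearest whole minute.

77 min = 4620 s
Audio: 208 kbps = 0.208 Mbps.
Total bitrate: 8.818 Mbps.
File: 8.818 Mbps × 4620 s = 40739.2 Mb.
At 12 Mbps: 40739.2 / 12 = 3394.9 s ≈ 56.6 minutes.

57 minutes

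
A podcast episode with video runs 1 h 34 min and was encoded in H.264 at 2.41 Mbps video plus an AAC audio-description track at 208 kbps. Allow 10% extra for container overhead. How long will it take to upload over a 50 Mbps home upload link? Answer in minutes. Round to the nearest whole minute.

1 h 34 min = 94 min = 5640 s
Audio: 208 kbps = 0.208 Mbps.
Total bitrate: 2.618 Mbps.
File: 2.618 Mbps × 5640 s = 14765.5 Mb.
With 10% container overhead: ×1.10. → 16242.1 Mb.
At 50 Mbps: 16242.1 / 50 = 324.8 s ≈ 5.41 minutes.

5 minutes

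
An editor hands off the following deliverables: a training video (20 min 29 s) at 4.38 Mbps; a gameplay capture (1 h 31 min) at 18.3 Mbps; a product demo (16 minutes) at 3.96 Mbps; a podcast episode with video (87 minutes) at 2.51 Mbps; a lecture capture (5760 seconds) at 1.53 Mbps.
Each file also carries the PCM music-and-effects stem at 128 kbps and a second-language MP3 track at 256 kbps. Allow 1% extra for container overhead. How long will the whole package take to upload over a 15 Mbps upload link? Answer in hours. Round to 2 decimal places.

Audio total: 128 + 256 = 384 kbps = 0.384 Mbps.
training video: 4.764 Mbps × 1229 s × 1.01 = 5913.5 Mb
gameplay capture: 18.684 Mbps × 5460 s × 1.01 = 103034.8 Mb
product demo: 4.344 Mbps × 960 s × 1.01 = 4211.9 Mb
podcast episode with video: 2.894 Mbps × 5220 s × 1.01 = 15257.7 Mb
lecture capture: 1.914 Mbps × 5760 s × 1.01 = 11134.9 Mb
Total: 139552.9 Mb = 17444.1 MB.
At 15 Mbps: 139552.9 / 15 = 9304 s ≈ 2.58 hours.

2.58 hours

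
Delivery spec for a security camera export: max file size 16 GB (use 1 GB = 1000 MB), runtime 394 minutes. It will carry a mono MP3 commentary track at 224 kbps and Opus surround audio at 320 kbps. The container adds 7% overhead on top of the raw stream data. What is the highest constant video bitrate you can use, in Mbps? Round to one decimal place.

Budget: 16 GB = 128000.0 Mb.
Stream payload after overhead: 128000.0 / 1.07 = 119626.2 Mb.
394 min = 23640 s
Total bitrate budget: 119626.2 Mb / 23640 s = 5.060 Mbps.
Audio total: 224 + 320 = 544 kbps = 0.544 Mbps.
Video: 5.060 − 0.544 = 4.516 Mbps.

4.5 Mbps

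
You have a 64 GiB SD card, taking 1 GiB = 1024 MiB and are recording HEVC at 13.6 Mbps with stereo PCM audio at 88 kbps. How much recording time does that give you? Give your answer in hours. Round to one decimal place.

11.2 hours

Audio: 88 kbps = 0.088 Mbps.
Total bitrate: 13.6 + 0.088 = 13.688 Mbps.
Capacity: 64 GiB = 549,756 Mb.
Recording time: 549,756 / 13.688 = 40,163 s ≈ 11.2 hours.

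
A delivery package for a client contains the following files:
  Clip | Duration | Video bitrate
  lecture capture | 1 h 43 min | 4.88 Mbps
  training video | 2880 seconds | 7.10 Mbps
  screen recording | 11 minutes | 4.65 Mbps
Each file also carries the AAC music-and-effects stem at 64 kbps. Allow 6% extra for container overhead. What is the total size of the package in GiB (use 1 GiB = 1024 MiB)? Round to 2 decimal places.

6.70 GiB

Audio: 64 kbps = 0.064 Mbps.
lecture capture: 4.944 Mbps × 6180 s × 1.06 = 32387.2 Mb
training video: 7.164 Mbps × 2880 s × 1.06 = 21870.3 Mb
screen recording: 4.714 Mbps × 660 s × 1.06 = 3297.9 Mb
Total: 57555.3 Mb = 7194.4 MB.
= 6.700 GiB.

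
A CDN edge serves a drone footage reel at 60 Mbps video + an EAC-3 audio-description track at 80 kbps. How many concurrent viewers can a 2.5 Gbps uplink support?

41

Audio: 80 kbps = 0.080 Mbps.
Per-viewer media rate: 60.080 Mbps.
2.5 Gbps = 2,500 Mbps; 2,500 / 60.080 = 41.61 → 41 viewers.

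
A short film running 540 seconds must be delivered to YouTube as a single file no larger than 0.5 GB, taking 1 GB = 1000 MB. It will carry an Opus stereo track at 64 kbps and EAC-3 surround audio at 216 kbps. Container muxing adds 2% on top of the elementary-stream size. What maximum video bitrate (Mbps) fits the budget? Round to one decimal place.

7.0 Mbps

Budget: 0.5 GB = 4000.0 Mb.
Stream payload after overhead: 4000.0 / 1.02 = 3921.6 Mb.
Total bitrate budget: 3921.6 Mb / 540 s = 7.262 Mbps.
Audio total: 64 + 216 = 280 kbps = 0.280 Mbps.
Video: 7.262 − 0.280 = 6.982 Mbps.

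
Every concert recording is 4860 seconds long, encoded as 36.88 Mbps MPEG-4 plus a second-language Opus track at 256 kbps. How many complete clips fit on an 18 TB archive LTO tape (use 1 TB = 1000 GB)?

Audio: 256 kbps = 0.256 Mbps.
Total bitrate: 37.136 Mbps.
Per item: 37.136 Mbps × 4860 s = 180,481 Mb = 22,560 MB.
Capacity: 18 TB = 144,000,000 Mb; 797.87 items → 797 complete.

797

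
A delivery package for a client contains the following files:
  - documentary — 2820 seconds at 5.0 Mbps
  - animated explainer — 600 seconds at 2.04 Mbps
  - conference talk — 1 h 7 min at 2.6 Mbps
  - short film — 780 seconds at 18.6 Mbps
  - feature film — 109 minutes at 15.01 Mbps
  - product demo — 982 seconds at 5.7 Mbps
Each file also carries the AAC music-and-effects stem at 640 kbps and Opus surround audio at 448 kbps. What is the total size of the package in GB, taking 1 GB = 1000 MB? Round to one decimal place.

Audio total: 640 + 448 = 1088 kbps = 1.088 Mbps.
documentary: 6.088 Mbps × 2820 s = 17168.2 Mb
animated explainer: 3.128 Mbps × 600 s = 1876.8 Mb
conference talk: 3.688 Mbps × 4020 s = 14825.8 Mb
short film: 19.688 Mbps × 780 s = 15356.6 Mb
feature film: 16.098 Mbps × 6540 s = 105280.9 Mb
product demo: 6.788 Mbps × 982 s = 6665.8 Mb
Total: 161174.1 Mb = 20146.8 MB.
= 20.15 GB.

20.1 GB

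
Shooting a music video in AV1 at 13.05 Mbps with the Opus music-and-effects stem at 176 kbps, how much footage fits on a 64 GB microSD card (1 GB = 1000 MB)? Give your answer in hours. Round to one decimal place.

10.8 hours

Audio: 176 kbps = 0.176 Mbps.
Total bitrate: 13.05 + 0.176 = 13.226 Mbps.
Capacity: 64 GB = 512,000 Mb.
Recording time: 512,000 / 13.226 = 38,712 s ≈ 10.8 hours.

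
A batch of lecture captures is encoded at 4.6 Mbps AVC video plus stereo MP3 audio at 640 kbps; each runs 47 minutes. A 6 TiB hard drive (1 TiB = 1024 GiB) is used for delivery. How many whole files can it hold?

3571

47 min = 2820 s
Audio: 640 kbps = 0.640 Mbps.
Total bitrate: 5.240 Mbps.
Per item: 5.240 Mbps × 2820 s = 14,777 Mb = 1,847 MB.
Capacity: 6 TiB = 52,776,558 Mb; 3571.58 items → 3571 complete.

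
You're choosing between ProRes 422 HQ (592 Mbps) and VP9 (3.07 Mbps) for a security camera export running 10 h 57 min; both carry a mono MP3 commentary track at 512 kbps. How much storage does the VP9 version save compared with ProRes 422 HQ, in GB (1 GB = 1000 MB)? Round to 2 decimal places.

2901.95 GB

10 h 57 min = 657 min = 39420 s
Audio: 512 kbps = 0.512 Mbps.
ProRes 422 HQ: 592.512 Mbps × 39420 s = 23356823.0 Mb = 2919.603 GB.
VP9: 3.582 Mbps × 39420 s = 141202.4 Mb = 17.650 GB.
Saving: 2919.603 − 17.650 = 2901.953 GB.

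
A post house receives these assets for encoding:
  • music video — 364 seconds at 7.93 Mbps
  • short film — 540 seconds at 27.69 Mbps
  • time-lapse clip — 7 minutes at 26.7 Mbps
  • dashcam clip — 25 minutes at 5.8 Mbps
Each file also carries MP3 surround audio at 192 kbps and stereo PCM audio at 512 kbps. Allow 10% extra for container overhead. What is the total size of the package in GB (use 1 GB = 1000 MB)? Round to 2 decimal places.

Audio total: 192 + 512 = 704 kbps = 0.704 Mbps.
music video: 8.634 Mbps × 364 s × 1.10 = 3457.1 Mb
short film: 28.394 Mbps × 540 s × 1.10 = 16866.0 Mb
time-lapse clip: 27.404 Mbps × 420 s × 1.10 = 12660.6 Mb
dashcam clip: 6.504 Mbps × 1500 s × 1.10 = 10731.6 Mb
Total: 43715.3 Mb = 5464.4 MB.
= 5.464 GB.

5.46 GB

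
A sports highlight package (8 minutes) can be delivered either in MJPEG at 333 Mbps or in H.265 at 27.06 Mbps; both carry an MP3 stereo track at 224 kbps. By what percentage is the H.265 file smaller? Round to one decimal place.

91.8%

8 min = 480 s
Audio: 224 kbps = 0.224 Mbps.
MJPEG: 333.224 Mbps × 480 s = 159947.5 Mb = 19.993 GB.
H.265: 27.284 Mbps × 480 s = 13096.3 Mb = 1.637 GB.
Reduction: (1 − 1.637/19.993) × 100 = 91.81%.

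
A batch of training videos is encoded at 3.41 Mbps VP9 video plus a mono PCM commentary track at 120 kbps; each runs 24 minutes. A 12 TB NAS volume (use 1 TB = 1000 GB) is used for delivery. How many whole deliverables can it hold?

18885

24 min = 1440 s
Audio: 120 kbps = 0.120 Mbps.
Total bitrate: 3.530 Mbps.
Per item: 3.530 Mbps × 1440 s = 5,083 Mb = 635.4 MB.
Capacity: 12 TB = 96,000,000 Mb; 18885.74 items → 18885 complete.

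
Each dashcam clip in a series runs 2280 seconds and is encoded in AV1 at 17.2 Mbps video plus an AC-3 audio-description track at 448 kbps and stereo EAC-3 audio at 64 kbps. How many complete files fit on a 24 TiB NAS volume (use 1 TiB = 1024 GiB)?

5227

Audio total: 448 + 64 = 512 kbps = 0.512 Mbps.
Total bitrate: 17.712 Mbps.
Per item: 17.712 Mbps × 2280 s = 40,383 Mb = 5,048 MB.
Capacity: 24 TiB = 211,106,233 Mb; 5227.55 items → 5227 complete.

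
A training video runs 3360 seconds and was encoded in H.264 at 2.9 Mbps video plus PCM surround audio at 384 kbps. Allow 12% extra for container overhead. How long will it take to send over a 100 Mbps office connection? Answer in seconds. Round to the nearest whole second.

Audio: 384 kbps = 0.384 Mbps.
Total bitrate: 3.284 Mbps.
File: 3.284 Mbps × 3360 s = 11034.2 Mb.
With 12% container overhead: ×1.12. → 12358.3 Mb.
At 100 Mbps: 12358.3 / 100 = 123.6 s ≈ 124 seconds.

124 seconds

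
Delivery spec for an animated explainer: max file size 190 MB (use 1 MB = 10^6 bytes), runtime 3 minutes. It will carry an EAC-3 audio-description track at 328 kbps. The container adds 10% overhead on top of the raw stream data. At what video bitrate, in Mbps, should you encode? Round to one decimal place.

7.3 Mbps

Budget: 190 MB = 1520.0 Mb.
Stream payload after overhead: 1520.0 / 1.10 = 1381.8 Mb.
3 min = 180 s
Total bitrate budget: 1381.8 Mb / 180 s = 7.677 Mbps.
Audio: 328 kbps = 0.328 Mbps.
Video: 7.677 − 0.328 = 7.349 Mbps.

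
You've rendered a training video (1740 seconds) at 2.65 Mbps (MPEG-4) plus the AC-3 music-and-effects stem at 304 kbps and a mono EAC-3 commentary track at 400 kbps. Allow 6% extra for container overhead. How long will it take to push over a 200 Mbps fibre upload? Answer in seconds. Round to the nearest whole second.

Audio total: 304 + 400 = 704 kbps = 0.704 Mbps.
Total bitrate: 3.354 Mbps.
File: 3.354 Mbps × 1740 s = 5836.0 Mb.
With 6% container overhead: ×1.06. → 6186.1 Mb.
At 200 Mbps: 6186.1 / 200 = 30.9 s ≈ 30.9 seconds.

31 seconds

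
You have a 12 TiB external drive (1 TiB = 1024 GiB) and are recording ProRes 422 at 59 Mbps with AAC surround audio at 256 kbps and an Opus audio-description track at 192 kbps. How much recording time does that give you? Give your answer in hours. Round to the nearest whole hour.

493 hours

Audio total: 256 + 192 = 448 kbps = 0.448 Mbps.
Total bitrate: 59 + 0.448 = 59.448 Mbps.
Capacity: 12 TiB = 105,553,116 Mb.
Recording time: 105,553,116 / 59.448 = 1,775,554 s ≈ 493 hours.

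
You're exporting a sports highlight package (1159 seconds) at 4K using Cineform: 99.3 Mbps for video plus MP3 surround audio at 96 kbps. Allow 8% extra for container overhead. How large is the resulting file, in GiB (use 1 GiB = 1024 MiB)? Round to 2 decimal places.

Audio: 96 kbps = 0.096 Mbps.
Total bitrate: 99.3 + 0.096 = 99.396 Mbps.
Stream data: 99.396 Mbps × 1159 s = 115200.0 Mb.
With 8% container overhead: ×1.08.
124,416 Mb = 15,551,995,140 bytes ÷ 1,073,741,824 = 14.48 GiB.

14.48 GiB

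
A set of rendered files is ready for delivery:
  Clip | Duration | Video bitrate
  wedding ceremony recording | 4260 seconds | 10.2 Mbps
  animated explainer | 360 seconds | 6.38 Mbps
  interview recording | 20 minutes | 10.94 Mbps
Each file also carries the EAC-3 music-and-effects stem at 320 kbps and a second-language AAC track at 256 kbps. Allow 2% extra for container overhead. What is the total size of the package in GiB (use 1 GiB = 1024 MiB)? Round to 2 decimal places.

7.39 GiB

Audio total: 320 + 256 = 576 kbps = 0.576 Mbps.
wedding ceremony recording: 10.776 Mbps × 4260 s × 1.02 = 46823.9 Mb
animated explainer: 6.956 Mbps × 360 s × 1.02 = 2554.2 Mb
interview recording: 11.516 Mbps × 1200 s × 1.02 = 14095.6 Mb
Total: 63473.7 Mb = 7934.2 MB.
= 7.389 GiB.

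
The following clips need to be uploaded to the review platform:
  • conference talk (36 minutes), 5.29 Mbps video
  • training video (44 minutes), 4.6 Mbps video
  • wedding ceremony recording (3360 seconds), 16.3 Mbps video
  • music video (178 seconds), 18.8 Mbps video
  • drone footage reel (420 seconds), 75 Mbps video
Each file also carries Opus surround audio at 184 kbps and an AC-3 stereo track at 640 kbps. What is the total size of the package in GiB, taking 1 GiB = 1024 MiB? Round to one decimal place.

Audio total: 184 + 640 = 824 kbps = 0.824 Mbps.
conference talk: 6.114 Mbps × 2160 s = 13206.2 Mb
training video: 5.424 Mbps × 2640 s = 14319.4 Mb
wedding ceremony recording: 17.124 Mbps × 3360 s = 57536.6 Mb
music video: 19.624 Mbps × 178 s = 3493.1 Mb
drone footage reel: 75.824 Mbps × 420 s = 31846.1 Mb
Total: 120401.4 Mb = 15050.2 MB.
= 14.02 GiB.

14.0 GiB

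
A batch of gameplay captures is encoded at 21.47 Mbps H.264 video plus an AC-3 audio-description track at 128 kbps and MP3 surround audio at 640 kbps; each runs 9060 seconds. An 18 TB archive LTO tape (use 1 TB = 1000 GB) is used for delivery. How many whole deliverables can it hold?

714

Audio total: 128 + 640 = 768 kbps = 0.768 Mbps.
Total bitrate: 22.238 Mbps.
Per item: 22.238 Mbps × 9060 s = 201,476 Mb = 25,185 MB.
Capacity: 18 TB = 144,000,000 Mb; 714.72 items → 714 complete.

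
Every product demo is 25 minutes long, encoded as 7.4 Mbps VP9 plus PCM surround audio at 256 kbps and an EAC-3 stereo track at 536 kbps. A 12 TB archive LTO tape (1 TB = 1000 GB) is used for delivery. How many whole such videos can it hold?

7812

25 min = 1500 s
Audio total: 256 + 536 = 792 kbps = 0.792 Mbps.
Total bitrate: 8.192 Mbps.
Per item: 8.192 Mbps × 1500 s = 12,288 Mb = 1,536 MB.
Capacity: 12 TB = 96,000,000 Mb; 7812.50 items → 7812 complete.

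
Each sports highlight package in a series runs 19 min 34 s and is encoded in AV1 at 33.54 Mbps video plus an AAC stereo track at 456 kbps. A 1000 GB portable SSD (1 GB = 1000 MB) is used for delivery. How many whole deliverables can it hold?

200

19 min 34 s = 1174 s
Audio: 456 kbps = 0.456 Mbps.
Total bitrate: 33.996 Mbps.
Per item: 33.996 Mbps × 1174 s = 39,911 Mb = 4,989 MB.
Capacity: 1000 GB = 8,000,000 Mb; 200.44 items → 200 complete.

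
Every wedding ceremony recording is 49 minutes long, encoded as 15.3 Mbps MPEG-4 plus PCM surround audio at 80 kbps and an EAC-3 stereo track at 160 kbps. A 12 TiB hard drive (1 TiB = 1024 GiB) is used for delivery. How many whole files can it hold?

49 min = 2940 s
Audio total: 80 + 160 = 240 kbps = 0.240 Mbps.
Total bitrate: 15.540 Mbps.
Per item: 15.540 Mbps × 2940 s = 45,688 Mb = 5,711 MB.
Capacity: 12 TiB = 105,553,116 Mb; 2310.32 items → 2310 complete.

2310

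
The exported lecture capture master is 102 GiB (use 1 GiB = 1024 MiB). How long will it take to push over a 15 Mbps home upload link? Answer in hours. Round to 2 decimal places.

File: 102 GiB = 876173.3 Mb.
At 15 Mbps: 876173.3 / 15 = 58411.6 s ≈ 16.2 hours.

16.23 hours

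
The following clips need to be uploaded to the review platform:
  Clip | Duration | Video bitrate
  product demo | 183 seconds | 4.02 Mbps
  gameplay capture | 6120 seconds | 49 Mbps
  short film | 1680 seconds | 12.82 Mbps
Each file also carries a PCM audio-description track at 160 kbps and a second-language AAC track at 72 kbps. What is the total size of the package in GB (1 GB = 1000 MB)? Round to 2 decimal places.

Audio total: 160 + 72 = 232 kbps = 0.232 Mbps.
product demo: 4.252 Mbps × 183 s = 778.1 Mb
gameplay capture: 49.232 Mbps × 6120 s = 301299.8 Mb
short film: 13.052 Mbps × 1680 s = 21927.4 Mb
Total: 324005.3 Mb = 40500.7 MB.
= 40.50 GB.

40.50 GB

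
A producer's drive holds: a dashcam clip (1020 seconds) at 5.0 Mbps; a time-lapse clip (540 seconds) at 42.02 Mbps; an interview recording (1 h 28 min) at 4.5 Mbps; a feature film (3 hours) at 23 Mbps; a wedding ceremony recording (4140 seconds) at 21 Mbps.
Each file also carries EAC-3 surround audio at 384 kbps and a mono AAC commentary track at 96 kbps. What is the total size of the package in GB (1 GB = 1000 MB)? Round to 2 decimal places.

Audio total: 384 + 96 = 480 kbps = 0.480 Mbps.
dashcam clip: 5.480 Mbps × 1020 s = 5589.6 Mb
time-lapse clip: 42.500 Mbps × 540 s = 22950.0 Mb
interview recording: 4.980 Mbps × 5280 s = 26294.4 Mb
feature film: 23.480 Mbps × 10800 s = 253584.0 Mb
wedding ceremony recording: 21.480 Mbps × 4140 s = 88927.2 Mb
Total: 397345.2 Mb = 49668.2 MB.
= 49.67 GB.

49.67 GB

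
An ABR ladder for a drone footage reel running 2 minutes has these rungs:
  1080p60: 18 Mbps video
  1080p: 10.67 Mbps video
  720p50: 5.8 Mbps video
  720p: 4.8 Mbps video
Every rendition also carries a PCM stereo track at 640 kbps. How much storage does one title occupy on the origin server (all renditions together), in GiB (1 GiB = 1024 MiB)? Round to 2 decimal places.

2 min = 120 s
Audio: 640 kbps = 0.640 Mbps.
Sum of rendition bitrates: (18+0.640) + (10.67+0.640) + (5.8+0.640) + (4.8+0.640) = 41.830 Mbps.
× 120 s = 5,020 Mb = 627.5 MB = 0.5844 GiB.

0.58 GiB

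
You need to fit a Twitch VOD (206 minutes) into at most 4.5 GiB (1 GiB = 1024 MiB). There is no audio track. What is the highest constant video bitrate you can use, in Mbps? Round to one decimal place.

Budget: 4.5 GiB = 38654.7 Mb.
206 min = 12360 s
Total bitrate budget: 38654.7 Mb / 12360 s = 3.127 Mbps.

3.1 Mbps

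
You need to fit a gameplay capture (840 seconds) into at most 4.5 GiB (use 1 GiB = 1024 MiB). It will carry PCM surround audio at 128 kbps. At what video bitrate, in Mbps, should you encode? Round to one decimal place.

45.9 Mbps

Budget: 4.5 GiB = 38654.7 Mb.
Total bitrate budget: 38654.7 Mb / 840 s = 46.018 Mbps.
Audio: 128 kbps = 0.128 Mbps.
Video: 46.018 − 0.128 = 45.890 Mbps.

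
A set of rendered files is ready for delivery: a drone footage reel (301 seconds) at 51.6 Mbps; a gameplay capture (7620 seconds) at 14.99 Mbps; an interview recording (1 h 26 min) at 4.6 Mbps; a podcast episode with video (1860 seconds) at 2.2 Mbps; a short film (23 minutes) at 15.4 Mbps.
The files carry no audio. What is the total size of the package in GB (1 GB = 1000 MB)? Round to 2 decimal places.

22.35 GB

drone footage reel: 51.600 Mbps × 301 s = 15531.6 Mb
gameplay capture: 14.990 Mbps × 7620 s = 114223.8 Mb
interview recording: 4.600 Mbps × 5160 s = 23736.0 Mb
podcast episode with video: 2.200 Mbps × 1860 s = 4092.0 Mb
short film: 15.400 Mbps × 1380 s = 21252.0 Mb
Total: 178835.4 Mb = 22354.4 MB.
= 22.35 GB.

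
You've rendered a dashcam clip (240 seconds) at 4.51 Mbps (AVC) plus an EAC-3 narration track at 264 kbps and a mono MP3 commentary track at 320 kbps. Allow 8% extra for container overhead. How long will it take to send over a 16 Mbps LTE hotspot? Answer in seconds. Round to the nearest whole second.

Audio total: 264 + 320 = 584 kbps = 0.584 Mbps.
Total bitrate: 5.094 Mbps.
File: 5.094 Mbps × 240 s = 1222.6 Mb.
With 8% container overhead: ×1.08. → 1320.4 Mb.
At 16 Mbps: 1320.4 / 16 = 82.5 s ≈ 82.5 seconds.

83 seconds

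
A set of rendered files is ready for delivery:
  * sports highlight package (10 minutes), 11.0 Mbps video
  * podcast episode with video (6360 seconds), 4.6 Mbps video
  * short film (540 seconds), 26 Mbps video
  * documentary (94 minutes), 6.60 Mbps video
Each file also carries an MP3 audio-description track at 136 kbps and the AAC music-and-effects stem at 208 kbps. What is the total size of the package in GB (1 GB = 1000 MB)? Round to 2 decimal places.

11.46 GB

Audio total: 136 + 208 = 344 kbps = 0.344 Mbps.
sports highlight package: 11.344 Mbps × 600 s = 6806.4 Mb
podcast episode with video: 4.944 Mbps × 6360 s = 31443.8 Mb
short film: 26.344 Mbps × 540 s = 14225.8 Mb
documentary: 6.944 Mbps × 5640 s = 39164.2 Mb
Total: 91640.2 Mb = 11455.0 MB.
= 11.46 GB.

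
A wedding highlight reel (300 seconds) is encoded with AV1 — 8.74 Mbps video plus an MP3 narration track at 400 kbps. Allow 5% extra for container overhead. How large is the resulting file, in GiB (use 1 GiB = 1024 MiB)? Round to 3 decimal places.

0.335 GiB

Audio: 400 kbps = 0.400 Mbps.
Total bitrate: 8.74 + 0.400 = 9.140 Mbps.
Stream data: 9.140 Mbps × 300 s = 2742.0 Mb.
With 5% container overhead: ×1.05.
2,879 Mb = 359,887,500 bytes ÷ 1,073,741,824 = 0.3352 GiB.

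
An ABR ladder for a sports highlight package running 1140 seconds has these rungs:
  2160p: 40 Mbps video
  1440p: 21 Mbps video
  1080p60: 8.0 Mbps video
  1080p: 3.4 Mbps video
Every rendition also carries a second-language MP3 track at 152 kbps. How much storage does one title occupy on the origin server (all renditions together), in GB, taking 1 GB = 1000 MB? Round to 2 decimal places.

Audio: 152 kbps = 0.152 Mbps.
Sum of rendition bitrates: (40+0.152) + (21+0.152) + (8.0+0.152) + (3.4+0.152) = 73.008 Mbps.
× 1140 s = 83,229 Mb = 10,404 MB = 10.40 GB.

10.40 GB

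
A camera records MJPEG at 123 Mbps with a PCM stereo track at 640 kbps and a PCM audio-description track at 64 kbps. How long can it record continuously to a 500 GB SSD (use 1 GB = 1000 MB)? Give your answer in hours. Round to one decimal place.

Audio total: 640 + 64 = 704 kbps = 0.704 Mbps.
Total bitrate: 123 + 0.704 = 123.704 Mbps.
Capacity: 500 GB = 4,000,000 Mb.
Recording time: 4,000,000 / 123.704 = 32,335 s ≈ 8.98 hours.

9.0 hours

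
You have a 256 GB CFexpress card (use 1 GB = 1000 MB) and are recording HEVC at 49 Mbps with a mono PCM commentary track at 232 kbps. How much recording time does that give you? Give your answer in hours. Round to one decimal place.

11.6 hours

Audio: 232 kbps = 0.232 Mbps.
Total bitrate: 49 + 0.232 = 49.232 Mbps.
Capacity: 256 GB = 2,048,000 Mb.
Recording time: 2,048,000 / 49.232 = 41,599 s ≈ 11.6 hours.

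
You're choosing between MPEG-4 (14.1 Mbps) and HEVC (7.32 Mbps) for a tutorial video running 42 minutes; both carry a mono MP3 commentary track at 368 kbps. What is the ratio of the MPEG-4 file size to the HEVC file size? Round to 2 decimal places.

42 min = 2520 s
Audio: 368 kbps = 0.368 Mbps.
MPEG-4: 14.468 Mbps × 2520 s = 36459.4 Mb = 4.244 GiB.
HEVC: 7.688 Mbps × 2520 s = 19373.8 Mb = 2.255 GiB.
Ratio: 4.244 / 2.255 = 1.882.

1.88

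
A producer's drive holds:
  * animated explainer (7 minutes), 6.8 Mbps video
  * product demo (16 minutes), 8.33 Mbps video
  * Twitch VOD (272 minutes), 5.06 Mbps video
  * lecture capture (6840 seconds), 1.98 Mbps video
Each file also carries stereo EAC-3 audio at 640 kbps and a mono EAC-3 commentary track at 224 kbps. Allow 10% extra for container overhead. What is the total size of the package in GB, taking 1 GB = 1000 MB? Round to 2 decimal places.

Audio total: 640 + 224 = 864 kbps = 0.864 Mbps.
animated explainer: 7.664 Mbps × 420 s × 1.10 = 3540.8 Mb
product demo: 9.194 Mbps × 960 s × 1.10 = 9708.9 Mb
Twitch VOD: 5.924 Mbps × 16320 s × 1.10 = 106347.6 Mb
lecture capture: 2.844 Mbps × 6840 s × 1.10 = 21398.3 Mb
Total: 140995.5 Mb = 17624.4 MB.
= 17.62 GB.

17.62 GB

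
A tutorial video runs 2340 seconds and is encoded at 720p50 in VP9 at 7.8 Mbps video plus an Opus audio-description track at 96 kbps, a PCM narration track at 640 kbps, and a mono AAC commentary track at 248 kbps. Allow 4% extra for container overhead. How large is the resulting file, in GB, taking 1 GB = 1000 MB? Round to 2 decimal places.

Audio total: 96 + 640 + 248 = 984 kbps = 0.984 Mbps.
Total bitrate: 7.8 + 0.984 = 8.784 Mbps.
Stream data: 8.784 Mbps × 2340 s = 20554.6 Mb.
With 4% container overhead: ×1.04.
21,377 Mb ÷ 8 = 2,672 MB → 2.672 GB.

2.67 GB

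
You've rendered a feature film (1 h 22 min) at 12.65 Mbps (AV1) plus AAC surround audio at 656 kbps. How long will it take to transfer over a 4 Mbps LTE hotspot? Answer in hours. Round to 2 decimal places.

1 h 22 min = 82 min = 4920 s
Audio: 656 kbps = 0.656 Mbps.
Total bitrate: 13.306 Mbps.
File: 13.306 Mbps × 4920 s = 65465.5 Mb.
At 4 Mbps: 65465.5 / 4 = 16366.4 s ≈ 4.55 hours.

4.55 hours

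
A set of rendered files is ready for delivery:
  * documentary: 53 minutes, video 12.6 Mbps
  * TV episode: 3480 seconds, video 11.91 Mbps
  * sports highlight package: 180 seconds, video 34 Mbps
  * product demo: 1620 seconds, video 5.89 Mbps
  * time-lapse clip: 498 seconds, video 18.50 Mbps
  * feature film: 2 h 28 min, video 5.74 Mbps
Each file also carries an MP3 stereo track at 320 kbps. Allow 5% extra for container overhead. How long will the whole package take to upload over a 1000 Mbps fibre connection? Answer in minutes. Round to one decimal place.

Audio: 320 kbps = 0.320 Mbps.
documentary: 12.920 Mbps × 3180 s × 1.05 = 43139.9 Mb
TV episode: 12.230 Mbps × 3480 s × 1.05 = 44688.4 Mb
sports highlight package: 34.320 Mbps × 180 s × 1.05 = 6486.5 Mb
product demo: 6.210 Mbps × 1620 s × 1.05 = 10563.2 Mb
time-lapse clip: 18.820 Mbps × 498 s × 1.05 = 9841.0 Mb
feature film: 6.060 Mbps × 8880 s × 1.05 = 56503.4 Mb
Total: 171222.4 Mb = 21402.8 MB.
At 1000 Mbps: 171222.4 / 1000 = 171 s ≈ 2.85 minutes.

2.9 minutes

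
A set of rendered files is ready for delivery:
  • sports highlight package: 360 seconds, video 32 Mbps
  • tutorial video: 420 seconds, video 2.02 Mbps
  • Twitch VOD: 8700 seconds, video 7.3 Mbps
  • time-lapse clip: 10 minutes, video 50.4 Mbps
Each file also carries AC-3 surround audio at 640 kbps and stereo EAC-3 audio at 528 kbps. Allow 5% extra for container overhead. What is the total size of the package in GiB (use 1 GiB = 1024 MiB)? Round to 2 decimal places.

14.41 GiB

Audio total: 640 + 528 = 1168 kbps = 1.168 Mbps.
sports highlight package: 33.168 Mbps × 360 s × 1.05 = 12537.5 Mb
tutorial video: 3.188 Mbps × 420 s × 1.05 = 1405.9 Mb
Twitch VOD: 8.468 Mbps × 8700 s × 1.05 = 77355.2 Mb
time-lapse clip: 51.568 Mbps × 600 s × 1.05 = 32487.8 Mb
Total: 123786.4 Mb = 15473.3 MB.
= 14.41 GiB.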